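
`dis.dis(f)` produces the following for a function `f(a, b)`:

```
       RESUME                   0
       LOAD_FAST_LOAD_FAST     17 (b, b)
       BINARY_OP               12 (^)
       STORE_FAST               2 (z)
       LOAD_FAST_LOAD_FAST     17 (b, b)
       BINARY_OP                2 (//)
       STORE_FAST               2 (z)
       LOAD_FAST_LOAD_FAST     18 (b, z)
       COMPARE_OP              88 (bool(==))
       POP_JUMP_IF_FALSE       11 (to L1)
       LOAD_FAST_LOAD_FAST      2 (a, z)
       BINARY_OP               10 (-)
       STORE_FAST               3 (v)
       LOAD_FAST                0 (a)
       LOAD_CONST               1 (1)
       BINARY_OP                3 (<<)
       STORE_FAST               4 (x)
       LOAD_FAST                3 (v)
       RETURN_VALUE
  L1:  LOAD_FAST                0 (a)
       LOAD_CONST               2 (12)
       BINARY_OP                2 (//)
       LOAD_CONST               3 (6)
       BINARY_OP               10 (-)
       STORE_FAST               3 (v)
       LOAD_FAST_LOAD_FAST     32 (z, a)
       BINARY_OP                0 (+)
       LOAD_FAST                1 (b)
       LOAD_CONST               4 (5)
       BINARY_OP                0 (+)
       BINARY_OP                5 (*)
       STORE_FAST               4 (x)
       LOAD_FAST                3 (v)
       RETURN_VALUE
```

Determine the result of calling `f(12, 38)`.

LOAD_FAST_LOAD_FAST b,b → push 38,38. Stack: [38, 38]
BINARY_OP ^ → 38 ^ 38 = 0. Stack: [0]
STORE_FAST z → z=0. Stack: []
LOAD_FAST_LOAD_FAST b,b → push 38,38. Stack: [38, 38]
BINARY_OP // → 38 // 38 = 1. Stack: [1]
STORE_FAST z → z=1. Stack: []
LOAD_FAST_LOAD_FAST b,z → push 38,1. Stack: [38, 1]
COMPARE_OP bool(==) → 38 vs 1 = False. Stack: [False]
POP_JUMP_IF_FALSE → pop False; jump. Stack: []
LOAD_FAST a → push 12. Stack: [12]
LOAD_CONST → push 12. Stack: [12, 12]
BINARY_OP // → 12 // 12 = 1. Stack: [1]
LOAD_CONST → push 6. Stack: [1, 6]
BINARY_OP - → 1 - 6 = -5. Stack: [-5]
STORE_FAST v → v=-5. Stack: []
LOAD_FAST_LOAD_FAST z,a → push 1,12. Stack: [1, 12]
BINARY_OP + → 1 + 12 = 13. Stack: [13]
LOAD_FAST b → push 38. Stack: [13, 38]
LOAD_CONST → push 5. Stack: [13, 38, 5]
BINARY_OP + → 38 + 5 = 43. Stack: [13, 43]
BINARY_OP * → 13 * 43 = 559. Stack: [559]
STORE_FAST x → x=559. Stack: []
LOAD_FAST v → push -5. Stack: [-5]
RETURN_VALUE → return -5.

-5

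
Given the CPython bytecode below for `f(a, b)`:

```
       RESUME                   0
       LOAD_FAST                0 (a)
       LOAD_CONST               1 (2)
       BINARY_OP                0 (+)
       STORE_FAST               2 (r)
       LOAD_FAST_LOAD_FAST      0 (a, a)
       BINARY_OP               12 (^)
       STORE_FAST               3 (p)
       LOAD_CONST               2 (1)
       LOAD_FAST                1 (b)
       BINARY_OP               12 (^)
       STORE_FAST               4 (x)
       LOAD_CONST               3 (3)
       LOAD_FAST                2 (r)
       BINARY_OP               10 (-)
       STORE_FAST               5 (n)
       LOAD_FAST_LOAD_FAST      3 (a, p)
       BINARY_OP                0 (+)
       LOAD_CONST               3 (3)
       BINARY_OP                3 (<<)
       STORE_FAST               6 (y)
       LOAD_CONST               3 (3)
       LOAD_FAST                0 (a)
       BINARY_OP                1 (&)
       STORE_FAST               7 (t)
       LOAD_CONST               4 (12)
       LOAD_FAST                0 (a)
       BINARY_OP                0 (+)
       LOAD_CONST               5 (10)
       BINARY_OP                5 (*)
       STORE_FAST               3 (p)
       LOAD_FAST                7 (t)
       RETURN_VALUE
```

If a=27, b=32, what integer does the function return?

3

LOAD_FAST a → push 27. Stack: [27]
LOAD_CONST → push 2. Stack: [27, 2]
BINARY_OP + → 27 + 2 = 29. Stack: [29]
STORE_FAST r → r=29. Stack: []
LOAD_FAST_LOAD_FAST a,a → push 27,27. Stack: [27, 27]
BINARY_OP ^ → 27 ^ 27 = 0. Stack: [0]
STORE_FAST p → p=0. Stack: []
LOAD_CONST → push 1. Stack: [1]
LOAD_FAST b → push 32. Stack: [1, 32]
BINARY_OP ^ → 1 ^ 32 = 33. Stack: [33]
STORE_FAST x → x=33. Stack: []
LOAD_CONST → push 3. Stack: [3]
LOAD_FAST r → push 29. Stack: [3, 29]
BINARY_OP - → 3 - 29 = -26. Stack: [-26]
STORE_FAST n → n=-26. Stack: []
LOAD_FAST_LOAD_FAST a,p → push 27,0. Stack: [27, 0]
BINARY_OP + → 27 + 0 = 27. Stack: [27]
LOAD_CONST → push 3. Stack: [27, 3]
BINARY_OP << → 27 << 3 = 216. Stack: [216]
STORE_FAST y → y=216. Stack: []
LOAD_CONST → push 3. Stack: [3]
LOAD_FAST a → push 27. Stack: [3, 27]
BINARY_OP & → 3 & 27 = 3. Stack: [3]
STORE_FAST t → t=3. Stack: []
LOAD_CONST → push 12. Stack: [12]
LOAD_FAST a → push 27. Stack: [12, 27]
BINARY_OP + → 12 + 27 = 39. Stack: [39]
LOAD_CONST → push 10. Stack: [39, 10]
BINARY_OP * → 39 * 10 = 390. Stack: [390]
STORE_FAST p → p=390. Stack: []
LOAD_FAST t → push 3. Stack: [3]
RETURN_VALUE → return 3.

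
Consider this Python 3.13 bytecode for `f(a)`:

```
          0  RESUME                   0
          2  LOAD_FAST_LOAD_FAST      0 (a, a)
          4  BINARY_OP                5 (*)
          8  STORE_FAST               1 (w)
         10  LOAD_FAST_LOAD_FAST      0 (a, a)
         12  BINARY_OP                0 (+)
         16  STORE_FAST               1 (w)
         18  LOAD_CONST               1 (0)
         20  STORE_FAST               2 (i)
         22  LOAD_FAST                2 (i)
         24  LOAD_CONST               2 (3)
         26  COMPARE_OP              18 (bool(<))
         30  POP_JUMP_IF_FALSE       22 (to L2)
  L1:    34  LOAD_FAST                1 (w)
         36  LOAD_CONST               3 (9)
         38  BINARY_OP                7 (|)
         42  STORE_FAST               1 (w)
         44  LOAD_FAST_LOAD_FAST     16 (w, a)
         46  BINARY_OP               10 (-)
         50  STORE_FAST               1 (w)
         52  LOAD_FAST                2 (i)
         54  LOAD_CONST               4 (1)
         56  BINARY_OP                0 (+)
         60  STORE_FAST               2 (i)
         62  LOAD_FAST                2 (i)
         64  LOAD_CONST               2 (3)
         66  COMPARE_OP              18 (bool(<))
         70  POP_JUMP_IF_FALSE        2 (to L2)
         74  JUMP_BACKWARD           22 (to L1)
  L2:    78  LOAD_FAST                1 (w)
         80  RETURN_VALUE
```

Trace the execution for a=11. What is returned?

16

LOAD_FAST_LOAD_FAST a,a → push 11,11. Stack: [11, 11]
BINARY_OP * → 11 * 11 = 121. Stack: [121]
STORE_FAST w → w=121. Stack: []
LOAD_FAST_LOAD_FAST a,a → push 11,11. Stack: [11, 11]
BINARY_OP + → 11 + 11 = 22. Stack: [22]
STORE_FAST w → w=22. Stack: []
LOAD_CONST → push 0. Stack: [0]
STORE_FAST i → i=0. Stack: []
LOAD_FAST i → push 0. Stack: [0]
LOAD_CONST → push 3. Stack: [0, 3]
COMPARE_OP bool(<) → 0 vs 3 = True. Stack: [True]
POP_JUMP_IF_FALSE → pop True; no jump. Stack: []
LOAD_FAST w → push 22. Stack: [22]
LOAD_CONST → push 9. Stack: [22, 9]
BINARY_OP | → 22 | 9 = 31. Stack: [31]
STORE_FAST w → w=31. Stack: []
LOAD_FAST_LOAD_FAST w,a → push 31,11. Stack: [31, 11]
BINARY_OP - → 31 - 11 = 20. Stack: [20]
STORE_FAST w → w=20. Stack: []
LOAD_FAST i → push 0. Stack: [0]
LOAD_CONST → push 1. Stack: [0, 1]
BINARY_OP + → 0 + 1 = 1. Stack: [1]
STORE_FAST i → i=1. Stack: []
LOAD_FAST i → push 1. Stack: [1]
LOAD_CONST → push 3. Stack: [1, 3]
COMPARE_OP bool(<) → 1 vs 3 = True. Stack: [True]
POP_JUMP_IF_FALSE → pop True; no jump. Stack: []
LOAD_FAST w → push 20. Stack: [20]
LOAD_CONST → push 9. Stack: [20, 9]
BINARY_OP | → 20 | 9 = 29. Stack: [29]
STORE_FAST w → w=29. Stack: []
LOAD_FAST_LOAD_FAST w,a → push 29,11. Stack: [29, 11]
BINARY_OP - → 29 - 11 = 18. Stack: [18]
STORE_FAST w → w=18. Stack: []
LOAD_FAST i → push 1. Stack: [1]
LOAD_CONST → push 1. Stack: [1, 1]
BINARY_OP + → 1 + 1 = 2. Stack: [2]
STORE_FAST i → i=2. Stack: []
LOAD_FAST i → push 2. Stack: [2]
LOAD_CONST → push 3. Stack: [2, 3]
COMPARE_OP bool(<) → 2 vs 3 = True. Stack: [True]
POP_JUMP_IF_FALSE → pop True; no jump. Stack: []
LOAD_FAST w → push 18. Stack: [18]
LOAD_CONST → push 9. Stack: [18, 9]
BINARY_OP | → 18 | 9 = 27. Stack: [27]
STORE_FAST w → w=27. Stack: []
LOAD_FAST_LOAD_FAST w,a → push 27,11. Stack: [27, 11]
BINARY_OP - → 27 - 11 = 16. Stack: [16]
STORE_FAST w → w=16. Stack: []
LOAD_FAST i → push 2. Stack: [2]
LOAD_CONST → push 1. Stack: [2, 1]
BINARY_OP + → 2 + 1 = 3. Stack: [3]
STORE_FAST i → i=3. Stack: []
LOAD_FAST i → push 3. Stack: [3]
LOAD_CONST → push 3. Stack: [3, 3]
COMPARE_OP bool(<) → 3 vs 3 = False. Stack: [False]
POP_JUMP_IF_FALSE → pop False; jump. Stack: []
LOAD_FAST w → push 16. Stack: [16]
RETURN_VALUE → return 16.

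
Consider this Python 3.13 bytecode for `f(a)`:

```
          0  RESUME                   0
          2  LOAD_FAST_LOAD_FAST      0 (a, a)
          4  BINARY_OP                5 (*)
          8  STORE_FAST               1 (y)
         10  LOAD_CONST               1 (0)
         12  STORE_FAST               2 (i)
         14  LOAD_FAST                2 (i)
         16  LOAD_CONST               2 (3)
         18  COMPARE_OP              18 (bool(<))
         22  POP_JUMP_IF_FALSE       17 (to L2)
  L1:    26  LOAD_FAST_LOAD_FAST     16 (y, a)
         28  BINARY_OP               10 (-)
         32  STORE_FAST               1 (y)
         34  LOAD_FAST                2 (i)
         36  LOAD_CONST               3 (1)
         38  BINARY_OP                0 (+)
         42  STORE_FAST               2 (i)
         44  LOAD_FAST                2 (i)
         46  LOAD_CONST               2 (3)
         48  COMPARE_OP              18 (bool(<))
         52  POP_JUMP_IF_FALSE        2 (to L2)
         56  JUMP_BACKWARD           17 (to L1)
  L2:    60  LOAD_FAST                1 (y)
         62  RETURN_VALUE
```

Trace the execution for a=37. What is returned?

1258

LOAD_FAST_LOAD_FAST a,a → push 37,37. Stack: [37, 37]
BINARY_OP * → 37 * 37 = 1369. Stack: [1369]
STORE_FAST y → y=1369. Stack: []
LOAD_CONST → push 0. Stack: [0]
STORE_FAST i → i=0. Stack: []
LOAD_FAST i → push 0. Stack: [0]
LOAD_CONST → push 3. Stack: [0, 3]
COMPARE_OP bool(<) → 0 vs 3 = True. Stack: [True]
POP_JUMP_IF_FALSE → pop True; no jump. Stack: []
LOAD_FAST_LOAD_FAST y,a → push 1369,37. Stack: [1369, 37]
BINARY_OP - → 1369 - 37 = 1332. Stack: [1332]
STORE_FAST y → y=1332. Stack: []
LOAD_FAST i → push 0. Stack: [0]
LOAD_CONST → push 1. Stack: [0, 1]
BINARY_OP + → 0 + 1 = 1. Stack: [1]
STORE_FAST i → i=1. Stack: []
LOAD_FAST i → push 1. Stack: [1]
LOAD_CONST → push 3. Stack: [1, 3]
COMPARE_OP bool(<) → 1 vs 3 = True. Stack: [True]
POP_JUMP_IF_FALSE → pop True; no jump. Stack: []
LOAD_FAST_LOAD_FAST y,a → push 1332,37. Stack: [1332, 37]
BINARY_OP - → 1332 - 37 = 1295. Stack: [1295]
STORE_FAST y → y=1295. Stack: []
LOAD_FAST i → push 1. Stack: [1]
LOAD_CONST → push 1. Stack: [1, 1]
BINARY_OP + → 1 + 1 = 2. Stack: [2]
STORE_FAST i → i=2. Stack: []
LOAD_FAST i → push 2. Stack: [2]
LOAD_CONST → push 3. Stack: [2, 3]
COMPARE_OP bool(<) → 2 vs 3 = True. Stack: [True]
POP_JUMP_IF_FALSE → pop True; no jump. Stack: []
LOAD_FAST_LOAD_FAST y,a → push 1295,37. Stack: [1295, 37]
BINARY_OP - → 1295 - 37 = 1258. Stack: [1258]
STORE_FAST y → y=1258. Stack: []
LOAD_FAST i → push 2. Stack: [2]
LOAD_CONST → push 1. Stack: [2, 1]
BINARY_OP + → 2 + 1 = 3. Stack: [3]
STORE_FAST i → i=3. Stack: []
LOAD_FAST i → push 3. Stack: [3]
LOAD_CONST → push 3. Stack: [3, 3]
COMPARE_OP bool(<) → 3 vs 3 = False. Stack: [False]
POP_JUMP_IF_FALSE → pop False; jump. Stack: []
LOAD_FAST y → push 1258. Stack: [1258]
RETURN_VALUE → return 1258.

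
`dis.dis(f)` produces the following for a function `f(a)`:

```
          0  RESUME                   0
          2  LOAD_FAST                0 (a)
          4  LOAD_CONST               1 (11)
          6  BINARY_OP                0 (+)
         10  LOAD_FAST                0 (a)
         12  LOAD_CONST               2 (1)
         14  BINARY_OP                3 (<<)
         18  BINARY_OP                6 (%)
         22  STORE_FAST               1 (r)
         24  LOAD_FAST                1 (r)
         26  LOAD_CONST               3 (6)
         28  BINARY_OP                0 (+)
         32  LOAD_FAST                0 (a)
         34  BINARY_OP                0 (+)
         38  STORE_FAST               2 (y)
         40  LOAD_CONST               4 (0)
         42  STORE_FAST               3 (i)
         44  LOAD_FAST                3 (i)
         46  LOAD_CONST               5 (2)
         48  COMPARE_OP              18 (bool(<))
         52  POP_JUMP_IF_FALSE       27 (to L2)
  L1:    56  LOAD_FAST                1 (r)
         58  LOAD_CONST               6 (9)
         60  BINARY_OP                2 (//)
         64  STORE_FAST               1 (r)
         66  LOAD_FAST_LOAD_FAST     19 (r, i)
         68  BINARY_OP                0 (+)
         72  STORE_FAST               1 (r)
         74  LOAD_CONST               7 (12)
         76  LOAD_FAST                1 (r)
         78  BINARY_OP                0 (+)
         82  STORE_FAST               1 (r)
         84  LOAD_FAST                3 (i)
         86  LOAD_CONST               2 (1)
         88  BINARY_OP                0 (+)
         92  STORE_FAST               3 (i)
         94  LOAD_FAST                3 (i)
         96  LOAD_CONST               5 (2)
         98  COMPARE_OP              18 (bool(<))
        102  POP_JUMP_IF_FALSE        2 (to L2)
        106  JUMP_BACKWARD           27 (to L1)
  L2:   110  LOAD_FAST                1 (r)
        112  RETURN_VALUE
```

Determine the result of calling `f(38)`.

14

LOAD_FAST a → push 38. Stack: [38]
LOAD_CONST → push 11. Stack: [38, 11]
BINARY_OP + → 38 + 11 = 49. Stack: [49]
LOAD_FAST a → push 38. Stack: [49, 38]
LOAD_CONST → push 1. Stack: [49, 38, 1]
BINARY_OP << → 38 << 1 = 76. Stack: [49, 76]
BINARY_OP % → 49 % 76 = 49. Stack: [49]
STORE_FAST r → r=49. Stack: []
LOAD_FAST r → push 49. Stack: [49]
LOAD_CONST → push 6. Stack: [49, 6]
BINARY_OP + → 49 + 6 = 55. Stack: [55]
LOAD_FAST a → push 38. Stack: [55, 38]
BINARY_OP + → 55 + 38 = 93. Stack: [93]
STORE_FAST y → y=93. Stack: []
LOAD_CONST → push 0. Stack: [0]
STORE_FAST i → i=0. Stack: []
LOAD_FAST i → push 0. Stack: [0]
LOAD_CONST → push 2. Stack: [0, 2]
COMPARE_OP bool(<) → 0 vs 2 = True. Stack: [True]
POP_JUMP_IF_FALSE → pop True; no jump. Stack: []
LOAD_FAST r → push 49. Stack: [49]
LOAD_CONST → push 9. Stack: [49, 9]
BINARY_OP // → 49 // 9 = 5. Stack: [5]
STORE_FAST r → r=5. Stack: []
LOAD_FAST_LOAD_FAST r,i → push 5,0. Stack: [5, 0]
BINARY_OP + → 5 + 0 = 5. Stack: [5]
STORE_FAST r → r=5. Stack: []
LOAD_CONST → push 12. Stack: [12]
LOAD_FAST r → push 5. Stack: [12, 5]
BINARY_OP + → 12 + 5 = 17. Stack: [17]
STORE_FAST r → r=17. Stack: []
LOAD_FAST i → push 0. Stack: [0]
LOAD_CONST → push 1. Stack: [0, 1]
BINARY_OP + → 0 + 1 = 1. Stack: [1]
STORE_FAST i → i=1. Stack: []
LOAD_FAST i → push 1. Stack: [1]
LOAD_CONST → push 2. Stack: [1, 2]
COMPARE_OP bool(<) → 1 vs 2 = True. Stack: [True]
POP_JUMP_IF_FALSE → pop True; no jump. Stack: []
LOAD_FAST r → push 17. Stack: [17]
LOAD_CONST → push 9. Stack: [17, 9]
BINARY_OP // → 17 // 9 = 1. Stack: [1]
STORE_FAST r → r=1. Stack: []
LOAD_FAST_LOAD_FAST r,i → push 1,1. Stack: [1, 1]
BINARY_OP + → 1 + 1 = 2. Stack: [2]
STORE_FAST r → r=2. Stack: []
LOAD_CONST → push 12. Stack: [12]
LOAD_FAST r → push 2. Stack: [12, 2]
BINARY_OP + → 12 + 2 = 14. Stack: [14]
STORE_FAST r → r=14. Stack: []
LOAD_FAST i → push 1. Stack: [1]
LOAD_CONST → push 1. Stack: [1, 1]
BINARY_OP + → 1 + 1 = 2. Stack: [2]
STORE_FAST i → i=2. Stack: []
LOAD_FAST i → push 2. Stack: [2]
LOAD_CONST → push 2. Stack: [2, 2]
COMPARE_OP bool(<) → 2 vs 2 = False. Stack: [False]
POP_JUMP_IF_FALSE → pop False; jump. Stack: []
LOAD_FAST r → push 14. Stack: [14]
RETURN_VALUE → return 14.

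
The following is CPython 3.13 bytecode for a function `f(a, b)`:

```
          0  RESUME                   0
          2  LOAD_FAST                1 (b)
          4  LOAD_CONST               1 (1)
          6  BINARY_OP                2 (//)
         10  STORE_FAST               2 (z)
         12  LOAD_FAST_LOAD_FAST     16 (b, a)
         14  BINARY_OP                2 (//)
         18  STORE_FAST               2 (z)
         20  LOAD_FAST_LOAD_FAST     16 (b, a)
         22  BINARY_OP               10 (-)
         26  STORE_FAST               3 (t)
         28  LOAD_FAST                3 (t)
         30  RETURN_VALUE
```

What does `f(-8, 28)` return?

LOAD_FAST b → push 28. Stack: [28]
LOAD_CONST → push 1. Stack: [28, 1]
BINARY_OP // → 28 // 1 = 28. Stack: [28]
STORE_FAST z → z=28. Stack: []
LOAD_FAST_LOAD_FAST b,a → push 28,-8. Stack: [28, -8]
BINARY_OP // → 28 // -8 = -4. Stack: [-4]
STORE_FAST z → z=-4. Stack: []
LOAD_FAST_LOAD_FAST b,a → push 28,-8. Stack: [28, -8]
BINARY_OP - → 28 - -8 = 36. Stack: [36]
STORE_FAST t → t=36. Stack: []
LOAD_FAST t → push 36. Stack: [36]
RETURN_VALUE → return 36.

36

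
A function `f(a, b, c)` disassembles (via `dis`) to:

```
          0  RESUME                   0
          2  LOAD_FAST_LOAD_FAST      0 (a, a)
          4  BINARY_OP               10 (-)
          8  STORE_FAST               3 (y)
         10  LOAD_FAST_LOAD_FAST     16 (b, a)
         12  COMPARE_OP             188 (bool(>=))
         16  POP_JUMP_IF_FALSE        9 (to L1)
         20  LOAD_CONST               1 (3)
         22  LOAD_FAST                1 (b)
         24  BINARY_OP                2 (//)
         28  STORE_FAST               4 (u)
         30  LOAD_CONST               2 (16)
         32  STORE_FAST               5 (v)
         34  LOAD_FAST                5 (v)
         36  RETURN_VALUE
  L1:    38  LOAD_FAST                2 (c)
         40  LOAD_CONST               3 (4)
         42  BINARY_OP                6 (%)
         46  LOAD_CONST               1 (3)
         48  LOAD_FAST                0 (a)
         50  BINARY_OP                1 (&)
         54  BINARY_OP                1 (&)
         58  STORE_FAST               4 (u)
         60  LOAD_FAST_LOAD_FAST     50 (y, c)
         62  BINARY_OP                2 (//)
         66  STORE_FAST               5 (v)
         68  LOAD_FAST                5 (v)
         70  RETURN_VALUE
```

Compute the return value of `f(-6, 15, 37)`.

16

LOAD_FAST_LOAD_FAST a,a → push -6,-6. Stack: [-6, -6]
BINARY_OP - → -6 - -6 = 0. Stack: [0]
STORE_FAST y → y=0. Stack: []
LOAD_FAST_LOAD_FAST b,a → push 15,-6. Stack: [15, -6]
COMPARE_OP bool(>=) → 15 vs -6 = True. Stack: [True]
POP_JUMP_IF_FALSE → pop True; no jump. Stack: []
LOAD_CONST → push 3. Stack: [3]
LOAD_FAST b → push 15. Stack: [3, 15]
BINARY_OP // → 3 // 15 = 0. Stack: [0]
STORE_FAST u → u=0. Stack: []
LOAD_CONST → push 16. Stack: [16]
STORE_FAST v → v=16. Stack: []
LOAD_FAST v → push 16. Stack: [16]
RETURN_VALUE → return 16.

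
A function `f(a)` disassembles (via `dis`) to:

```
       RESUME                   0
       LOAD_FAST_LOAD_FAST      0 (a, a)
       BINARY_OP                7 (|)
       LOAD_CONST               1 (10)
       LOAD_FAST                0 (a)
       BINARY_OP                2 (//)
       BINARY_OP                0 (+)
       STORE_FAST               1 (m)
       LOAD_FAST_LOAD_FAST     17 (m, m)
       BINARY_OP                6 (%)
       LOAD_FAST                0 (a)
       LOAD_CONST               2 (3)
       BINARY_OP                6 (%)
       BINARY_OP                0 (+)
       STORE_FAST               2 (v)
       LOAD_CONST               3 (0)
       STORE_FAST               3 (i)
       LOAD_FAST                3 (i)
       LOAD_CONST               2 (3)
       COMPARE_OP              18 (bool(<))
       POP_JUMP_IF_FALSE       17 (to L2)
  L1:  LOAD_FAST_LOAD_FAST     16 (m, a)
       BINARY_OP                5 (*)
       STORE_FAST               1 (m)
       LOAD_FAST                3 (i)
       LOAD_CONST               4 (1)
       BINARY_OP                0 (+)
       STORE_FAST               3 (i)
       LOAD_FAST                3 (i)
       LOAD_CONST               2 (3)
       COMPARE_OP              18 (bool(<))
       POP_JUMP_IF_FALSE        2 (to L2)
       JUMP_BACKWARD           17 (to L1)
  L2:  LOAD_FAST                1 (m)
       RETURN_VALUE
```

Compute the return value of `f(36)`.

LOAD_FAST_LOAD_FAST a,a → push 36,36. Stack: [36, 36]
BINARY_OP | → 36 | 36 = 36. Stack: [36]
LOAD_CONST → push 10. Stack: [36, 10]
LOAD_FAST a → push 36. Stack: [36, 10, 36]
BINARY_OP // → 10 // 36 = 0. Stack: [36, 0]
BINARY_OP + → 36 + 0 = 36. Stack: [36]
STORE_FAST m → m=36. Stack: []
LOAD_FAST_LOAD_FAST m,m → push 36,36. Stack: [36, 36]
BINARY_OP % → 36 % 36 = 0. Stack: [0]
LOAD_FAST a → push 36. Stack: [0, 36]
LOAD_CONST → push 3. Stack: [0, 36, 3]
BINARY_OP % → 36 % 3 = 0. Stack: [0, 0]
BINARY_OP + → 0 + 0 = 0. Stack: [0]
STORE_FAST v → v=0. Stack: []
LOAD_CONST → push 0. Stack: [0]
STORE_FAST i → i=0. Stack: []
LOAD_FAST i → push 0. Stack: [0]
LOAD_CONST → push 3. Stack: [0, 3]
COMPARE_OP bool(<) → 0 vs 3 = True. Stack: [True]
POP_JUMP_IF_FALSE → pop True; no jump. Stack: []
LOAD_FAST_LOAD_FAST m,a → push 36,36. Stack: [36, 36]
BINARY_OP * → 36 * 36 = 1296. Stack: [1296]
STORE_FAST m → m=1296. Stack: []
LOAD_FAST i → push 0. Stack: [0]
LOAD_CONST → push 1. Stack: [0, 1]
BINARY_OP + → 0 + 1 = 1. Stack: [1]
STORE_FAST i → i=1. Stack: []
LOAD_FAST i → push 1. Stack: [1]
LOAD_CONST → push 3. Stack: [1, 3]
COMPARE_OP bool(<) → 1 vs 3 = True. Stack: [True]
POP_JUMP_IF_FALSE → pop True; no jump. Stack: []
LOAD_FAST_LOAD_FAST m,a → push 1296,36. Stack: [1296, 36]
BINARY_OP * → 1296 * 36 = 46656. Stack: [46656]
STORE_FAST m → m=46656. Stack: []
LOAD_FAST i → push 1. Stack: [1]
LOAD_CONST → push 1. Stack: [1, 1]
BINARY_OP + → 1 + 1 = 2. Stack: [2]
STORE_FAST i → i=2. Stack: []
LOAD_FAST i → push 2. Stack: [2]
LOAD_CONST → push 3. Stack: [2, 3]
COMPARE_OP bool(<) → 2 vs 3 = True. Stack: [True]
POP_JUMP_IF_FALSE → pop True; no jump. Stack: []
LOAD_FAST_LOAD_FAST m,a → push 46656,36. Stack: [46656, 36]
BINARY_OP * → 46656 * 36 = 1679616. Stack: [1679616]
STORE_FAST m → m=1679616. Stack: []
LOAD_FAST i → push 2. Stack: [2]
LOAD_CONST → push 1. Stack: [2, 1]
BINARY_OP + → 2 + 1 = 3. Stack: [3]
STORE_FAST i → i=3. Stack: []
LOAD_FAST i → push 3. Stack: [3]
LOAD_CONST → push 3. Stack: [3, 3]
COMPARE_OP bool(<) → 3 vs 3 = False. Stack: [False]
POP_JUMP_IF_FALSE → pop False; jump. Stack: []
LOAD_FAST m → push 1679616. Stack: [1679616]
RETURN_VALUE → return 1679616.

1679616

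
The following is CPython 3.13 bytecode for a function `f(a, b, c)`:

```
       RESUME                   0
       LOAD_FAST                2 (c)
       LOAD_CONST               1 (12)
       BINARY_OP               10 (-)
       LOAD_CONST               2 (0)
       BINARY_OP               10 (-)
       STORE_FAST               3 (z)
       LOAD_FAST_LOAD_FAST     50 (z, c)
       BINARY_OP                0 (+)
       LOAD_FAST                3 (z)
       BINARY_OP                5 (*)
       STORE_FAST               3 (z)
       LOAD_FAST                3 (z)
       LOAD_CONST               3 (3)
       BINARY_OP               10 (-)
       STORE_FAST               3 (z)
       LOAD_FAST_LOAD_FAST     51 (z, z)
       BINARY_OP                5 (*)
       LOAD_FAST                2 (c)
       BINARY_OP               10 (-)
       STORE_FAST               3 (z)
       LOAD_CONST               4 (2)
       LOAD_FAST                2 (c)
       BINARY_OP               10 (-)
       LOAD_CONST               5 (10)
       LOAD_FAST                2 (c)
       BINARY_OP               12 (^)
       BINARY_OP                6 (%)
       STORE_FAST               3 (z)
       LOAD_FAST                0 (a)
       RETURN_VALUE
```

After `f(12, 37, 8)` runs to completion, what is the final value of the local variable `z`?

0

LOAD_FAST c → push 8. Stack: [8]
LOAD_CONST → push 12. Stack: [8, 12]
BINARY_OP - → 8 - 12 = -4. Stack: [-4]
LOAD_CONST → push 0. Stack: [-4, 0]
BINARY_OP - → -4 - 0 = -4. Stack: [-4]
STORE_FAST z → z=-4. Stack: []
LOAD_FAST_LOAD_FAST z,c → push -4,8. Stack: [-4, 8]
BINARY_OP + → -4 + 8 = 4. Stack: [4]
LOAD_FAST z → push -4. Stack: [4, -4]
BINARY_OP * → 4 * -4 = -16. Stack: [-16]
STORE_FAST z → z=-16. Stack: []
LOAD_FAST z → push -16. Stack: [-16]
LOAD_CONST → push 3. Stack: [-16, 3]
BINARY_OP - → -16 - 3 = -19. Stack: [-19]
STORE_FAST z → z=-19. Stack: []
LOAD_FAST_LOAD_FAST z,z → push -19,-19. Stack: [-19, -19]
BINARY_OP * → -19 * -19 = 361. Stack: [361]
LOAD_FAST c → push 8. Stack: [361, 8]
BINARY_OP - → 361 - 8 = 353. Stack: [353]
STORE_FAST z → z=353. Stack: []
LOAD_CONST → push 2. Stack: [2]
LOAD_FAST c → push 8. Stack: [2, 8]
BINARY_OP - → 2 - 8 = -6. Stack: [-6]
LOAD_CONST → push 10. Stack: [-6, 10]
LOAD_FAST c → push 8. Stack: [-6, 10, 8]
BINARY_OP ^ → 10 ^ 8 = 2. Stack: [-6, 2]
BINARY_OP % → -6 % 2 = 0. Stack: [0]
STORE_FAST z → z=0. Stack: []
LOAD_FAST a → push 12. Stack: [12]
RETURN_VALUE → return 12.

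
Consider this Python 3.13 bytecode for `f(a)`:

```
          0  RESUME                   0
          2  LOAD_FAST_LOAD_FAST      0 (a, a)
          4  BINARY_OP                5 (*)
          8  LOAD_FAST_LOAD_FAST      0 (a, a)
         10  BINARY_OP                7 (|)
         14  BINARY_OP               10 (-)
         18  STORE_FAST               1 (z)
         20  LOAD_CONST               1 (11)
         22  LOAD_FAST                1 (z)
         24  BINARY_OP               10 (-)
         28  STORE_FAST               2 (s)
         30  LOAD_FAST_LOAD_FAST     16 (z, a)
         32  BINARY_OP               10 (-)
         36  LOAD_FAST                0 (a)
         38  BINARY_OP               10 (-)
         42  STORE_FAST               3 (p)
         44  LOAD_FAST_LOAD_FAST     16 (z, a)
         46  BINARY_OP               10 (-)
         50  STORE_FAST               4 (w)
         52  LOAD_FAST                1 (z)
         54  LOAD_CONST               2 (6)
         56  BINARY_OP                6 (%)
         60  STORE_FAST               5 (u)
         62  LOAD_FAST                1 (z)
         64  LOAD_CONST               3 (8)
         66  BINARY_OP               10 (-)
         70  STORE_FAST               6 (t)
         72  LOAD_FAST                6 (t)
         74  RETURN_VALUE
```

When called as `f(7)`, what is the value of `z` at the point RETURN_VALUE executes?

LOAD_FAST_LOAD_FAST a,a → push 7,7. Stack: [7, 7]
BINARY_OP * → 7 * 7 = 49. Stack: [49]
LOAD_FAST_LOAD_FAST a,a → push 7,7. Stack: [49, 7, 7]
BINARY_OP | → 7 | 7 = 7. Stack: [49, 7]
BINARY_OP - → 49 - 7 = 42. Stack: [42]
STORE_FAST z → z=42. Stack: []
LOAD_CONST → push 11. Stack: [11]
LOAD_FAST z → push 42. Stack: [11, 42]
BINARY_OP - → 11 - 42 = -31. Stack: [-31]
STORE_FAST s → s=-31. Stack: []
LOAD_FAST_LOAD_FAST z,a → push 42,7. Stack: [42, 7]
BINARY_OP - → 42 - 7 = 35. Stack: [35]
LOAD_FAST a → push 7. Stack: [35, 7]
BINARY_OP - → 35 - 7 = 28. Stack: [28]
STORE_FAST p → p=28. Stack: []
LOAD_FAST_LOAD_FAST z,a → push 42,7. Stack: [42, 7]
BINARY_OP - → 42 - 7 = 35. Stack: [35]
STORE_FAST w → w=35. Stack: []
LOAD_FAST z → push 42. Stack: [42]
LOAD_CONST → push 6. Stack: [42, 6]
BINARY_OP % → 42 % 6 = 0. Stack: [0]
STORE_FAST u → u=0. Stack: []
LOAD_FAST z → push 42. Stack: [42]
LOAD_CONST → push 8. Stack: [42, 8]
BINARY_OP - → 42 - 8 = 34. Stack: [34]
STORE_FAST t → t=34. Stack: []
LOAD_FAST t → push 34. Stack: [34]
RETURN_VALUE → return 34.

42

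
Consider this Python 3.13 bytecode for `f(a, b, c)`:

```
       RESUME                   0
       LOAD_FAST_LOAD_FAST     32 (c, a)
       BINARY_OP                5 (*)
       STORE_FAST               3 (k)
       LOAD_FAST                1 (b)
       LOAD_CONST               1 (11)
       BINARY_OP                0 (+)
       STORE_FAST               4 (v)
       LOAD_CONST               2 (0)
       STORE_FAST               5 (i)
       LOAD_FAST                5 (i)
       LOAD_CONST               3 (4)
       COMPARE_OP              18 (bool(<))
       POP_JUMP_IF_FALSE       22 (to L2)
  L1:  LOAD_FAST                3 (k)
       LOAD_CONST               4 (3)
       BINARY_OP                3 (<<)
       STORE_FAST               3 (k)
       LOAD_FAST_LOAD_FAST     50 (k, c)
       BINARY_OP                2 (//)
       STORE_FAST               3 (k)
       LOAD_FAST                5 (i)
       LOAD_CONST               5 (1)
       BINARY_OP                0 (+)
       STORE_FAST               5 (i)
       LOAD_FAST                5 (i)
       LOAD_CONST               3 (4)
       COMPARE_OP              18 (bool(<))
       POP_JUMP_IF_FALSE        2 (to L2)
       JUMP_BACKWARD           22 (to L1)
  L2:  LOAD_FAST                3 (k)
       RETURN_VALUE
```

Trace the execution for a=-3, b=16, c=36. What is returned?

LOAD_FAST_LOAD_FAST c,a → push 36,-3
BINARY_OP * → 36 * -3 = -108
STORE_FAST k → k=-108
LOAD_FAST b → push 16
LOAD_CONST → push 11
BINARY_OP + → 16 + 11 = 27
STORE_FAST v → v=27
LOAD_CONST → push 0
STORE_FAST i → i=0
LOAD_FAST i → push 0
LOAD_CONST → push 4
COMPARE_OP bool(<) → 0 vs 4 = True
POP_JUMP_IF_FALSE → pop True; no jump
LOAD_FAST k → push -108
LOAD_CONST → push 3
BINARY_OP << → -108 << 3 = -864
STORE_FAST k → k=-864
LOAD_FAST_LOAD_FAST k,c → push -864,36
BINARY_OP // → -864 // 36 = -24
STORE_FAST k → k=-24
LOAD_FAST i → push 0
LOAD_CONST → push 1
BINARY_OP + → 0 + 1 = 1
STORE_FAST i → i=1
LOAD_FAST i → push 1
LOAD_CONST → push 4
COMPARE_OP bool(<) → 1 vs 4 = True
POP_JUMP_IF_FALSE → pop True; no jump
LOAD_FAST k → push -24
LOAD_CONST → push 3
BINARY_OP << → -24 << 3 = -192
STORE_FAST k → k=-192
LOAD_FAST_LOAD_FAST k,c → push -192,36
BINARY_OP // → -192 // 36 = -6
STORE_FAST k → k=-6
LOAD_FAST i → push 1
LOAD_CONST → push 1
BINARY_OP + → 1 + 1 = 2
STORE_FAST i → i=2
LOAD_FAST i → push 2
LOAD_CONST → push 4
COMPARE_OP bool(<) → 2 vs 4 = True
POP_JUMP_IF_FALSE → pop True; no jump
LOAD_FAST k → push -6
LOAD_CONST → push 3
BINARY_OP << → -6 << 3 = -48
STORE_FAST k → k=-48
LOAD_FAST_LOAD_FAST k,c → push -48,36
BINARY_OP // → -48 // 36 = -2
STORE_FAST k → k=-2
LOAD_FAST i → push 2
LOAD_CONST → push 1
BINARY_OP + → 2 + 1 = 3
STORE_FAST i → i=3
LOAD_FAST i → push 3
LOAD_CONST → push 4
COMPARE_OP bool(<) → 3 vs 4 = True
POP_JUMP_IF_FALSE → pop True; no jump
LOAD_FAST k → push -2
LOAD_CONST → push 3
BINARY_OP << → -2 << 3 = -16
STORE_FAST k → k=-16
LOAD_FAST_LOAD_FAST k,c → push -16,36
BINARY_OP // → -16 // 36 = -1
STORE_FAST k → k=-1
LOAD_FAST i → push 3
LOAD_CONST → push 1
BINARY_OP + → 3 + 1 = 4
STORE_FAST i → i=4
LOAD_FAST i → push 4
LOAD_CONST → push 4
COMPARE_OP bool(<) → 4 vs 4 = False
POP_JUMP_IF_FALSE → pop False; jump
LOAD_FAST k → push -1
RETURN_VALUE → return -1.

-1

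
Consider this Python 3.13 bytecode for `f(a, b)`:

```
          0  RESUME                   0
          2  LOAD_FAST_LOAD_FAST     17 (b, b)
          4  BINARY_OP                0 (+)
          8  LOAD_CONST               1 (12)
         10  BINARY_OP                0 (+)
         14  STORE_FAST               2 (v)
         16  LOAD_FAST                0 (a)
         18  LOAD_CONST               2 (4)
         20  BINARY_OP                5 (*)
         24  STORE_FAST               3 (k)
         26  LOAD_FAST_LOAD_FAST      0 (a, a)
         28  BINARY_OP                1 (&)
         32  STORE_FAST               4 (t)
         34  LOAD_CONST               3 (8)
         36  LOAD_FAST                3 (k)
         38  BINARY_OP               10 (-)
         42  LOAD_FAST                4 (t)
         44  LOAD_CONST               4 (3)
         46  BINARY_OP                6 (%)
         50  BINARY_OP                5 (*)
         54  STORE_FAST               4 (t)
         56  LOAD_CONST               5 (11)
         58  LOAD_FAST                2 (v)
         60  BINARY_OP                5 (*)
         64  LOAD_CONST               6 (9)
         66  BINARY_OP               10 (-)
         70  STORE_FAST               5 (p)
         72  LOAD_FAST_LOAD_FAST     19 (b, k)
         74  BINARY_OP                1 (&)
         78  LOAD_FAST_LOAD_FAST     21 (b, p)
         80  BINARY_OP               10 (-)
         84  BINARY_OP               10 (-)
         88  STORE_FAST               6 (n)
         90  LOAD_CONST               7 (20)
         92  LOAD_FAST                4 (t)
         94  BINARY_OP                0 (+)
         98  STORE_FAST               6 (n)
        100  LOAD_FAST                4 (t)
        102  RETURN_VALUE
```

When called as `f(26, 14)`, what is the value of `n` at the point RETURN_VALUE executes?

LOAD_FAST_LOAD_FAST b,b → push 14,14. Stack: [14, 14]
BINARY_OP + → 14 + 14 = 28. Stack: [28]
LOAD_CONST → push 12. Stack: [28, 12]
BINARY_OP + → 28 + 12 = 40. Stack: [40]
STORE_FAST v → v=40. Stack: []
LOAD_FAST a → push 26. Stack: [26]
LOAD_CONST → push 4. Stack: [26, 4]
BINARY_OP * → 26 * 4 = 104. Stack: [104]
STORE_FAST k → k=104. Stack: []
LOAD_FAST_LOAD_FAST a,a → push 26,26. Stack: [26, 26]
BINARY_OP & → 26 & 26 = 26. Stack: [26]
STORE_FAST t → t=26. Stack: []
LOAD_CONST → push 8. Stack: [8]
LOAD_FAST k → push 104. Stack: [8, 104]
BINARY_OP - → 8 - 104 = -96. Stack: [-96]
LOAD_FAST t → push 26. Stack: [-96, 26]
LOAD_CONST → push 3. Stack: [-96, 26, 3]
BINARY_OP % → 26 % 3 = 2. Stack: [-96, 2]
BINARY_OP * → -96 * 2 = -192. Stack: [-192]
STORE_FAST t → t=-192. Stack: []
LOAD_CONST → push 11. Stack: [11]
LOAD_FAST v → push 40. Stack: [11, 40]
BINARY_OP * → 11 * 40 = 440. Stack: [440]
LOAD_CONST → push 9. Stack: [440, 9]
BINARY_OP - → 440 - 9 = 431. Stack: [431]
STORE_FAST p → p=431. Stack: []
LOAD_FAST_LOAD_FAST b,k → push 14,104. Stack: [14, 104]
BINARY_OP & → 14 & 104 = 8. Stack: [8]
LOAD_FAST_LOAD_FAST b,p → push 14,431. Stack: [8, 14, 431]
BINARY_OP - → 14 - 431 = -417. Stack: [8, -417]
BINARY_OP - → 8 - -417 = 425. Stack: [425]
STORE_FAST n → n=425. Stack: []
LOAD_CONST → push 20. Stack: [20]
LOAD_FAST t → push -192. Stack: [20, -192]
BINARY_OP + → 20 + -192 = -172. Stack: [-172]
STORE_FAST n → n=-172. Stack: []
LOAD_FAST t → push -192. Stack: [-192]
RETURN_VALUE → return -192.

-172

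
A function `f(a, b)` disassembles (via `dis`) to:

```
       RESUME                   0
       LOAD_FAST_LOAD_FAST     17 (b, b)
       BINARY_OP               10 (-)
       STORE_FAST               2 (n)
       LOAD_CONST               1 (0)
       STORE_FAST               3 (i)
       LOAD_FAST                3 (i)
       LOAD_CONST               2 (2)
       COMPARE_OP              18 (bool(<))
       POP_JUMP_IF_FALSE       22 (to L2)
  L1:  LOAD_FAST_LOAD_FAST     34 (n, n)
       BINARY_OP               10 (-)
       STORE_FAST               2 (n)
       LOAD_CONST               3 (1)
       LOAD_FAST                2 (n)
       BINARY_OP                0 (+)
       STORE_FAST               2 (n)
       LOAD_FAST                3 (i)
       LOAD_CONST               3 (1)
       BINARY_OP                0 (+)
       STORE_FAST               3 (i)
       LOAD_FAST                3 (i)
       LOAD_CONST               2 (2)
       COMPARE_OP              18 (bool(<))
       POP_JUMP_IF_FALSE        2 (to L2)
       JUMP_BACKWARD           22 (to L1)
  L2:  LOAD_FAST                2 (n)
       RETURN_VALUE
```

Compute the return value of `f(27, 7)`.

1

LOAD_FAST_LOAD_FAST b,b → push 7,7. Stack: [7, 7]
BINARY_OP - → 7 - 7 = 0. Stack: [0]
STORE_FAST n → n=0. Stack: []
LOAD_CONST → push 0. Stack: [0]
STORE_FAST i → i=0. Stack: []
LOAD_FAST i → push 0. Stack: [0]
LOAD_CONST → push 2. Stack: [0, 2]
COMPARE_OP bool(<) → 0 vs 2 = True. Stack: [True]
POP_JUMP_IF_FALSE → pop True; no jump. Stack: []
LOAD_FAST_LOAD_FAST n,n → push 0,0. Stack: [0, 0]
BINARY_OP - → 0 - 0 = 0. Stack: [0]
STORE_FAST n → n=0. Stack: []
LOAD_CONST → push 1. Stack: [1]
LOAD_FAST n → push 0. Stack: [1, 0]
BINARY_OP + → 1 + 0 = 1. Stack: [1]
STORE_FAST n → n=1. Stack: []
LOAD_FAST i → push 0. Stack: [0]
LOAD_CONST → push 1. Stack: [0, 1]
BINARY_OP + → 0 + 1 = 1. Stack: [1]
STORE_FAST i → i=1. Stack: []
LOAD_FAST i → push 1. Stack: [1]
LOAD_CONST → push 2. Stack: [1, 2]
COMPARE_OP bool(<) → 1 vs 2 = True. Stack: [True]
POP_JUMP_IF_FALSE → pop True; no jump. Stack: []
LOAD_FAST_LOAD_FAST n,n → push 1,1. Stack: [1, 1]
BINARY_OP - → 1 - 1 = 0. Stack: [0]
STORE_FAST n → n=0. Stack: []
LOAD_CONST → push 1. Stack: [1]
LOAD_FAST n → push 0. Stack: [1, 0]
BINARY_OP + → 1 + 0 = 1. Stack: [1]
STORE_FAST n → n=1. Stack: []
LOAD_FAST i → push 1. Stack: [1]
LOAD_CONST → push 1. Stack: [1, 1]
BINARY_OP + → 1 + 1 = 2. Stack: [2]
STORE_FAST i → i=2. Stack: []
LOAD_FAST i → push 2. Stack: [2]
LOAD_CONST → push 2. Stack: [2, 2]
COMPARE_OP bool(<) → 2 vs 2 = False. Stack: [False]
POP_JUMP_IF_FALSE → pop False; jump. Stack: []
LOAD_FAST n → push 1. Stack: [1]
RETURN_VALUE → return 1.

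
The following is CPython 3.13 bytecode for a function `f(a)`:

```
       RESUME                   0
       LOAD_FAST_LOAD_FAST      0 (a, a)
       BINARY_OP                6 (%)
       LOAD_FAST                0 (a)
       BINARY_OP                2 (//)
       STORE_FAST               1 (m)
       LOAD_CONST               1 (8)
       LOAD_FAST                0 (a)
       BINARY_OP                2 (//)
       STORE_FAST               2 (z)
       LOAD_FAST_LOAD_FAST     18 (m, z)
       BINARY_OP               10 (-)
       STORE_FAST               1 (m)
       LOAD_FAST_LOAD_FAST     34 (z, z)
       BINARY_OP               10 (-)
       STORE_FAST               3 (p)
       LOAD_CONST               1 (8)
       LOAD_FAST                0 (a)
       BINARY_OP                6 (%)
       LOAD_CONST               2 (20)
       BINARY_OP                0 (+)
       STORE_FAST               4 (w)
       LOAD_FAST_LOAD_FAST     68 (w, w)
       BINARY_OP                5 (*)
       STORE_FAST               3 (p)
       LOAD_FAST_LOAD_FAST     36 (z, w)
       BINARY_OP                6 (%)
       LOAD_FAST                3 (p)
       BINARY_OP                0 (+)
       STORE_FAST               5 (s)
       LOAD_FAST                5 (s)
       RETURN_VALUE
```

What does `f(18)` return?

784

LOAD_FAST_LOAD_FAST a,a → push 18,18. Stack: [18, 18]
BINARY_OP % → 18 % 18 = 0. Stack: [0]
LOAD_FAST a → push 18. Stack: [0, 18]
BINARY_OP // → 0 // 18 = 0. Stack: [0]
STORE_FAST m → m=0. Stack: []
LOAD_CONST → push 8. Stack: [8]
LOAD_FAST a → push 18. Stack: [8, 18]
BINARY_OP // → 8 // 18 = 0. Stack: [0]
STORE_FAST z → z=0. Stack: []
LOAD_FAST_LOAD_FAST m,z → push 0,0. Stack: [0, 0]
BINARY_OP - → 0 - 0 = 0. Stack: [0]
STORE_FAST m → m=0. Stack: []
LOAD_FAST_LOAD_FAST z,z → push 0,0. Stack: [0, 0]
BINARY_OP - → 0 - 0 = 0. Stack: [0]
STORE_FAST p → p=0. Stack: []
LOAD_CONST → push 8. Stack: [8]
LOAD_FAST a → push 18. Stack: [8, 18]
BINARY_OP % → 8 % 18 = 8. Stack: [8]
LOAD_CONST → push 20. Stack: [8, 20]
BINARY_OP + → 8 + 20 = 28. Stack: [28]
STORE_FAST w → w=28. Stack: []
LOAD_FAST_LOAD_FAST w,w → push 28,28. Stack: [28, 28]
BINARY_OP * → 28 * 28 = 784. Stack: [784]
STORE_FAST p → p=784. Stack: []
LOAD_FAST_LOAD_FAST z,w → push 0,28. Stack: [0, 28]
BINARY_OP % → 0 % 28 = 0. Stack: [0]
LOAD_FAST p → push 784. Stack: [0, 784]
BINARY_OP + → 0 + 784 = 784. Stack: [784]
STORE_FAST s → s=784. Stack: []
LOAD_FAST s → push 784. Stack: [784]
RETURN_VALUE → return 784.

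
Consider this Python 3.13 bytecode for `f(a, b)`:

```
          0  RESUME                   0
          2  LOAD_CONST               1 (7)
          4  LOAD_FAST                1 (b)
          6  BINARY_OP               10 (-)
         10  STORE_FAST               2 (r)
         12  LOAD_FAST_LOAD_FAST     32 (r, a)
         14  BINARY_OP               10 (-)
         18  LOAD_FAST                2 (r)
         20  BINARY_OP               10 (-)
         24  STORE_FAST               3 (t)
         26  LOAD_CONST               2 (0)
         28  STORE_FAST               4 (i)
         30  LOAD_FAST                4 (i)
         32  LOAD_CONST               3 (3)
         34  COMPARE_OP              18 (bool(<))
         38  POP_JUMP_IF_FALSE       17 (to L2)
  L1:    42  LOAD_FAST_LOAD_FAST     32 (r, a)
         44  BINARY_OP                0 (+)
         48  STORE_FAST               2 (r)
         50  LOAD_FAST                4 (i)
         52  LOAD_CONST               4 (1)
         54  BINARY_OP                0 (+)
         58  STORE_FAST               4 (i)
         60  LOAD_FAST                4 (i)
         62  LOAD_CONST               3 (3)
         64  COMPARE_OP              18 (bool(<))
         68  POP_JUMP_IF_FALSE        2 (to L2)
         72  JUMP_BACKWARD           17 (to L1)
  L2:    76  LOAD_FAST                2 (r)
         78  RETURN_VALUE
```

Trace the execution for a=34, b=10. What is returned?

99

LOAD_CONST → push 7. Stack: [7]
LOAD_FAST b → push 10. Stack: [7, 10]
BINARY_OP - → 7 - 10 = -3. Stack: [-3]
STORE_FAST r → r=-3. Stack: []
LOAD_FAST_LOAD_FAST r,a → push -3,34. Stack: [-3, 34]
BINARY_OP - → -3 - 34 = -37. Stack: [-37]
LOAD_FAST r → push -3. Stack: [-37, -3]
BINARY_OP - → -37 - -3 = -34. Stack: [-34]
STORE_FAST t → t=-34. Stack: []
LOAD_CONST → push 0. Stack: [0]
STORE_FAST i → i=0. Stack: []
LOAD_FAST i → push 0. Stack: [0]
LOAD_CONST → push 3. Stack: [0, 3]
COMPARE_OP bool(<) → 0 vs 3 = True. Stack: [True]
POP_JUMP_IF_FALSE → pop True; no jump. Stack: []
LOAD_FAST_LOAD_FAST r,a → push -3,34. Stack: [-3, 34]
BINARY_OP + → -3 + 34 = 31. Stack: [31]
STORE_FAST r → r=31. Stack: []
LOAD_FAST i → push 0. Stack: [0]
LOAD_CONST → push 1. Stack: [0, 1]
BINARY_OP + → 0 + 1 = 1. Stack: [1]
STORE_FAST i → i=1. Stack: []
LOAD_FAST i → push 1. Stack: [1]
LOAD_CONST → push 3. Stack: [1, 3]
COMPARE_OP bool(<) → 1 vs 3 = True. Stack: [True]
POP_JUMP_IF_FALSE → pop True; no jump. Stack: []
LOAD_FAST_LOAD_FAST r,a → push 31,34. Stack: [31, 34]
BINARY_OP + → 31 + 34 = 65. Stack: [65]
STORE_FAST r → r=65. Stack: []
LOAD_FAST i → push 1. Stack: [1]
LOAD_CONST → push 1. Stack: [1, 1]
BINARY_OP + → 1 + 1 = 2. Stack: [2]
STORE_FAST i → i=2. Stack: []
LOAD_FAST i → push 2. Stack: [2]
LOAD_CONST → push 3. Stack: [2, 3]
COMPARE_OP bool(<) → 2 vs 3 = True. Stack: [True]
POP_JUMP_IF_FALSE → pop True; no jump. Stack: []
LOAD_FAST_LOAD_FAST r,a → push 65,34. Stack: [65, 34]
BINARY_OP + → 65 + 34 = 99. Stack: [99]
STORE_FAST r → r=99. Stack: []
LOAD_FAST i → push 2. Stack: [2]
LOAD_CONST → push 1. Stack: [2, 1]
BINARY_OP + → 2 + 1 = 3. Stack: [3]
STORE_FAST i → i=3. Stack: []
LOAD_FAST i → push 3. Stack: [3]
LOAD_CONST → push 3. Stack: [3, 3]
COMPARE_OP bool(<) → 3 vs 3 = False. Stack: [False]
POP_JUMP_IF_FALSE → pop False; jump. Stack: []
LOAD_FAST r → push 99. Stack: [99]
RETURN_VALUE → return 99.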